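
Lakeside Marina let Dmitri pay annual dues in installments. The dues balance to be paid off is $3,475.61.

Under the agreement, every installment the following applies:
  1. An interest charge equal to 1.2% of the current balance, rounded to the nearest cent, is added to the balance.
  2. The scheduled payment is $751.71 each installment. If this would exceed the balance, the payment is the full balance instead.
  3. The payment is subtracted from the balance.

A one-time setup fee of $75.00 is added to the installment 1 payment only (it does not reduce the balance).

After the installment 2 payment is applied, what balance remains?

$2,047.09

Installment 1: opening $3,475.61; interest $41.71 → $3,517.32; payment $751.71 (+ $75.00 fee); balance $2,765.61
Installment 2: opening $2,765.61; interest $33.19 → $2,798.80; payment $751.71; balance $2,047.09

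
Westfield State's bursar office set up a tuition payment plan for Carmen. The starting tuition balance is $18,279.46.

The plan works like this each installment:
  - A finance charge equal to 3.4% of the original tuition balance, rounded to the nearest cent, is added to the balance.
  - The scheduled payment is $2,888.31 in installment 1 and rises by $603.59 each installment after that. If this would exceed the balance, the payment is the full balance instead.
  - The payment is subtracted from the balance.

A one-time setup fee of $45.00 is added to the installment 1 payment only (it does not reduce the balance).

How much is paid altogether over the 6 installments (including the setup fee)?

$22,053.46

Installment 1: $18,279.46 +$621.50 interest = $18,900.96; pay $2,888.31 (+ $45.00 fee) → $16,012.65
Installment 2: $16,012.65 +$621.50 interest = $16,634.15; pay $3,491.90 → $13,142.25
Installment 3: $13,142.25 +$621.50 interest = $13,763.75; pay $4,095.49 → $9,668.26
Installment 4: $9,668.26 +$621.50 interest = $10,289.76; pay $4,699.08 → $5,590.68
Installment 5: $5,590.68 +$621.50 interest = $6,212.18; pay $5,302.67 → $909.51
Installment 6: $909.51 +$621.50 interest = $1,531.01; pay $1,531.01 → $0.00
Total paid: $22,053.46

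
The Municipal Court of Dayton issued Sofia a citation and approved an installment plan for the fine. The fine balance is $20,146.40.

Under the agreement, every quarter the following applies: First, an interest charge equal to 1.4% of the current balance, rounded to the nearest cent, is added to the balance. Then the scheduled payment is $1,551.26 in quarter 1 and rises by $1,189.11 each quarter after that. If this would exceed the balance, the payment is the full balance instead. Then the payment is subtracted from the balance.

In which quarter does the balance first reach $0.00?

# | Opening | Interest | Payment | End bal
1 | $20,146.40 | $282.05 | $1,551.26 | $18,877.19
2 | $18,877.19 | $264.28 | $2,740.37 | $16,401.10
3 | $16,401.10 | $229.62 | $3,929.48 | $12,701.24
4 | $12,701.24 | $177.82 | $5,118.59 | $7,760.47
5 | $7,760.47 | $108.65 | $6,307.70 | $1,561.42
6 | $1,561.42 | $21.86 | $1,583.28 | $0.00
Balance reaches $0.00 in quarter 6.

6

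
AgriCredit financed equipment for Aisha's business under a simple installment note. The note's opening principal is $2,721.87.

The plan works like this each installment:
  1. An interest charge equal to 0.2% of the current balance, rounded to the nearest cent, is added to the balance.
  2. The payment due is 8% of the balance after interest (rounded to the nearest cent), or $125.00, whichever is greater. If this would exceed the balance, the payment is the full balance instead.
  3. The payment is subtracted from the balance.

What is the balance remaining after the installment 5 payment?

$1,811.95

Installment 1: $2,721.87 +$5.44 interest = $2,727.31; pay $218.18 → $2,509.13
Installment 2: $2,509.13 +$5.02 interest = $2,514.15; pay $201.13 → $2,313.02
Installment 3: $2,313.02 +$4.63 interest = $2,317.65; pay $185.41 → $2,132.24
Installment 4: $2,132.24 +$4.26 interest = $2,136.50; pay $170.92 → $1,965.58
Installment 5: $1,965.58 +$3.93 interest = $1,969.51; pay $157.56 → $1,811.95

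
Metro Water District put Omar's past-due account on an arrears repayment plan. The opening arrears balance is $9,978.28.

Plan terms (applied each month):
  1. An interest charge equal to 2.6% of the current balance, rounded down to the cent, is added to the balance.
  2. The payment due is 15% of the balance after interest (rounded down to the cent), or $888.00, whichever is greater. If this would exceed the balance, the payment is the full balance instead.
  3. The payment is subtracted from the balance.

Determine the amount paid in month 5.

# | Opening | Interest | Payment | End bal
1 | $9,978.28 | $259.43 | $1,535.65 | $8,702.06
2 | $8,702.06 | $226.25 | $1,339.24 | $7,589.07
3 | $7,589.07 | $197.31 | $1,167.95 | $6,618.43
4 | $6,618.43 | $172.07 | $1,018.57 | $5,771.93
5 | $5,771.93 | $150.07 | $888.30 | $5,033.70

$888.30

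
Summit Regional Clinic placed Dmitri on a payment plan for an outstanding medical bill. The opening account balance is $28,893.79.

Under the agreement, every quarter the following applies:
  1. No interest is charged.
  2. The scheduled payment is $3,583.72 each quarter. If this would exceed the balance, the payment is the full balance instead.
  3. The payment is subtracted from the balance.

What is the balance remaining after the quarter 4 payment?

Quarter 1: opening $28,893.79; payment $3,583.72; balance $25,310.07
Quarter 2: opening $25,310.07; payment $3,583.72; balance $21,726.35
Quarter 3: opening $21,726.35; payment $3,583.72; balance $18,142.63
Quarter 4: opening $18,142.63; payment $3,583.72; balance $14,558.91

$14,558.91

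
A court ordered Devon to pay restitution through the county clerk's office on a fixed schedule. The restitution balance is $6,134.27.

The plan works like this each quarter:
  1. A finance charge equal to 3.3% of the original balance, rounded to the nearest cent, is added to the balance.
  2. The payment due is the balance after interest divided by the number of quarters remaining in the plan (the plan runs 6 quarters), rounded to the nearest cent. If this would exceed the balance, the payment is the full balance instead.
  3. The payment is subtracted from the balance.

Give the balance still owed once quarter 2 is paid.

$4,386.41

# | Opening | Interest | Payment | End bal
1 | $6,134.27 | $202.43 | $1,056.12 | $5,280.58
2 | $5,280.58 | $202.43 | $1,096.60 | $4,386.41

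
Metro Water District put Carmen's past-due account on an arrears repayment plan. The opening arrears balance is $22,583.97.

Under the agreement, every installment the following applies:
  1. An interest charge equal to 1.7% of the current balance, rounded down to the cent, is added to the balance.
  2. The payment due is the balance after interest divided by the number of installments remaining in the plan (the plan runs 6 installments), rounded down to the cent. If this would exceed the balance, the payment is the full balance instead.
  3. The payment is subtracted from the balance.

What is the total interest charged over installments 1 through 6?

# | Opening | Interest | Payment | End bal
1 | $22,583.97 | $383.92 | $3,827.98 | $19,139.91
2 | $19,139.91 | $325.37 | $3,893.05 | $15,572.23
3 | $15,572.23 | $264.72 | $3,959.23 | $11,877.72
4 | $11,877.72 | $201.92 | $4,026.54 | $8,053.10
5 | $8,053.10 | $136.90 | $4,095.00 | $4,095.00
6 | $4,095.00 | $69.61 | $4,164.61 | $0.00
Total interest: $383.92 + $325.37 + $264.72 + $201.92 + $136.90 + $69.61 = $1,382.44

$1,382.44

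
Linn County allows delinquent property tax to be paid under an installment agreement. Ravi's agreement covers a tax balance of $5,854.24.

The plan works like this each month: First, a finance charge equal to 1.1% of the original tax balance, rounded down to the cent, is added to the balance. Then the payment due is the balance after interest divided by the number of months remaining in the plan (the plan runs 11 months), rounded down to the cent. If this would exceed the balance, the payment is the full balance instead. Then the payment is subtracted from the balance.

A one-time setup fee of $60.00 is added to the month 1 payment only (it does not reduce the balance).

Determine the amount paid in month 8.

Month 1: $5,854.24 +$64.39 interest = $5,918.63; pay $538.05 (+ $60.00 fee) → $5,380.58
Month 2: $5,380.58 +$64.39 interest = $5,444.97; pay $544.49 → $4,900.48
Month 3: $4,900.48 +$64.39 interest = $4,964.87; pay $551.65 → $4,413.22
Month 4: $4,413.22 +$64.39 interest = $4,477.61; pay $559.70 → $3,917.91
Month 5: $3,917.91 +$64.39 interest = $3,982.30; pay $568.90 → $3,413.40
Month 6: $3,413.40 +$64.39 interest = $3,477.79; pay $579.63 → $2,898.16
Month 7: $2,898.16 +$64.39 interest = $2,962.55; pay $592.51 → $2,370.04
Month 8: $2,370.04 +$64.39 interest = $2,434.43; pay $608.60 → $1,825.83

$608.60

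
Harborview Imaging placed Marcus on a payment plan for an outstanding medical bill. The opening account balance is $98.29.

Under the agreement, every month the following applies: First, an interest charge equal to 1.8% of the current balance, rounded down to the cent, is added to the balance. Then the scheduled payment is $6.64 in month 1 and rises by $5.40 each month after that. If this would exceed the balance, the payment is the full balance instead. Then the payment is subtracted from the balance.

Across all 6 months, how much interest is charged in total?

Month 1: opening $98.29; interest $1.76 → $100.05; payment $6.64; balance $93.41
Month 2: opening $93.41; interest $1.68 → $95.09; payment $12.04; balance $83.05
Month 3: opening $83.05; interest $1.49 → $84.54; payment $17.44; balance $67.10
Month 4: opening $67.10; interest $1.20 → $68.30; payment $22.84; balance $45.46
Month 5: opening $45.46; interest $0.81 → $46.27; payment $28.24; balance $18.03
Month 6: opening $18.03; interest $0.32 → $18.35; payment $18.35; balance $0.00
Total interest: $1.76 + $1.68 + $1.49 + $1.20 + $0.81 + $0.32 = $7.26

$7.26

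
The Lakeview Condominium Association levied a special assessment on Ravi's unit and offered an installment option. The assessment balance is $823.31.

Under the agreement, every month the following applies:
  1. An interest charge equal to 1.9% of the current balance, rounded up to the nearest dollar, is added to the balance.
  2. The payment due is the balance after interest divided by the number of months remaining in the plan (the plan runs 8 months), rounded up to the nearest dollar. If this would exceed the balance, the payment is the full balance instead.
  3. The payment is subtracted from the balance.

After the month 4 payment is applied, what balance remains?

$443.31

Month 1: $823.31 +$16.00 interest = $839.31; pay $105.00 → $734.31
Month 2: $734.31 +$14.00 interest = $748.31; pay $107.00 → $641.31
Month 3: $641.31 +$13.00 interest = $654.31; pay $110.00 → $544.31
Month 4: $544.31 +$11.00 interest = $555.31; pay $112.00 → $443.31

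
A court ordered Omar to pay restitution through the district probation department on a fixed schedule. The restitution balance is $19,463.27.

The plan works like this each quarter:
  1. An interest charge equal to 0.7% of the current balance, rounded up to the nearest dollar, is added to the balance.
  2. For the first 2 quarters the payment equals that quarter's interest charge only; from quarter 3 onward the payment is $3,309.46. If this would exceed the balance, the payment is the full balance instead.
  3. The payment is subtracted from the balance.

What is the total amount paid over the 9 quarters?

Quarter 1: opening $19,463.27; interest $137.00 → $19,600.27; payment $137.00; balance $19,463.27
Quarter 2: opening $19,463.27; interest $137.00 → $19,600.27; payment $137.00; balance $19,463.27
Quarter 3: opening $19,463.27; interest $137.00 → $19,600.27; payment $3,309.46; balance $16,290.81
Quarter 4: opening $16,290.81; interest $115.00 → $16,405.81; payment $3,309.46; balance $13,096.35
Quarter 5: opening $13,096.35; interest $92.00 → $13,188.35; payment $3,309.46; balance $9,878.89
Quarter 6: opening $9,878.89; interest $70.00 → $9,948.89; payment $3,309.46; balance $6,639.43
Quarter 7: opening $6,639.43; interest $47.00 → $6,686.43; payment $3,309.46; balance $3,376.97
Quarter 8: opening $3,376.97; interest $24.00 → $3,400.97; payment $3,309.46; balance $91.51
Quarter 9: opening $91.51; interest $1.00 → $92.51; payment $92.51; balance $0.00
Total paid: $20,223.27

$20,223.27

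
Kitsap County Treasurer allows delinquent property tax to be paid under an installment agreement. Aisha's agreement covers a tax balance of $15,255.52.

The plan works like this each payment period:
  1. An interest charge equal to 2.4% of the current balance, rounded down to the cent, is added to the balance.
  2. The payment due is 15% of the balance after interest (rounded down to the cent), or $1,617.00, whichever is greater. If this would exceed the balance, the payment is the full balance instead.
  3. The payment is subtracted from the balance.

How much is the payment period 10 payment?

$1,325.97

Payment period 1: opening $15,255.52; interest $366.13 → $15,621.65; payment $2,343.24; balance $13,278.41
Payment period 2: opening $13,278.41; interest $318.68 → $13,597.09; payment $2,039.56; balance $11,557.53
Payment period 3: opening $11,557.53; interest $277.38 → $11,834.91; payment $1,775.23; balance $10,059.68
Payment period 4: opening $10,059.68; interest $241.43 → $10,301.11; payment $1,617.00; balance $8,684.11
Payment period 5: opening $8,684.11; interest $208.41 → $8,892.52; payment $1,617.00; balance $7,275.52
Payment period 6: opening $7,275.52; interest $174.61 → $7,450.13; payment $1,617.00; balance $5,833.13
Payment period 7: opening $5,833.13; interest $139.99 → $5,973.12; payment $1,617.00; balance $4,356.12
Payment period 8: opening $4,356.12; interest $104.54 → $4,460.66; payment $1,617.00; balance $2,843.66
Payment period 9: opening $2,843.66; interest $68.24 → $2,911.90; payment $1,617.00; balance $1,294.90
Payment period 10: opening $1,294.90; interest $31.07 → $1,325.97; payment $1,325.97; balance $0.00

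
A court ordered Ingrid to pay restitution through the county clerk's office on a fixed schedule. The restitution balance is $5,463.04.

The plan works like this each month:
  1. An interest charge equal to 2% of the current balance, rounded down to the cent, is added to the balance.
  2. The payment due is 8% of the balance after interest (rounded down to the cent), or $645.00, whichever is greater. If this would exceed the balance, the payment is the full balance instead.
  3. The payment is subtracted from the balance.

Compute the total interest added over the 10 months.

$583.76

Month 1: opening $5,463.04; interest $109.26 → $5,572.30; payment $645.00; balance $4,927.30
Month 2: opening $4,927.30; interest $98.54 → $5,025.84; payment $645.00; balance $4,380.84
Month 3: opening $4,380.84; interest $87.61 → $4,468.45; payment $645.00; balance $3,823.45
Month 4: opening $3,823.45; interest $76.46 → $3,899.91; payment $645.00; balance $3,254.91
Month 5: opening $3,254.91; interest $65.09 → $3,320.00; payment $645.00; balance $2,675.00
Month 6: opening $2,675.00; interest $53.50 → $2,728.50; payment $645.00; balance $2,083.50
Month 7: opening $2,083.50; interest $41.67 → $2,125.17; payment $645.00; balance $1,480.17
Month 8: opening $1,480.17; interest $29.60 → $1,509.77; payment $645.00; balance $864.77
Month 9: opening $864.77; interest $17.29 → $882.06; payment $645.00; balance $237.06
Month 10: opening $237.06; interest $4.74 → $241.80; payment $241.80; balance $0.00
Total interest: $109.26 + $98.54 + $87.61 + $76.46 + $65.09 + $53.50 + $41.67 + $29.60 + $17.29 + $4.74 = $583.76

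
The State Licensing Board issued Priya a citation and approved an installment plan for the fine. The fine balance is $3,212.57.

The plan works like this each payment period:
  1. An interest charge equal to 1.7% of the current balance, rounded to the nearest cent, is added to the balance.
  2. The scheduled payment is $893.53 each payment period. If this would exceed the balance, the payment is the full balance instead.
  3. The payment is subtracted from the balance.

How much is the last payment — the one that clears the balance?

Payment period 1: opening $3,212.57; interest $54.61 → $3,267.18; payment $893.53; balance $2,373.65
Payment period 2: opening $2,373.65; interest $40.35 → $2,414.00; payment $893.53; balance $1,520.47
Payment period 3: opening $1,520.47; interest $25.85 → $1,546.32; payment $893.53; balance $652.79
Payment period 4: opening $652.79; interest $11.10 → $663.89; payment $663.89; balance $0.00

$663.89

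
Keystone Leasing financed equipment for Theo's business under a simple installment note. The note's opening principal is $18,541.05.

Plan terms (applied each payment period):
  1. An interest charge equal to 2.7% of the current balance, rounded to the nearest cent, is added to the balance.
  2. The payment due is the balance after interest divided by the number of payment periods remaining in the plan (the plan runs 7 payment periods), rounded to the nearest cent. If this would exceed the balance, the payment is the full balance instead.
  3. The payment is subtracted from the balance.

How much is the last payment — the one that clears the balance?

# | Opening | Interest | Payment | End bal
1 | $18,541.05 | $500.61 | $2,720.24 | $16,321.42
2 | $16,321.42 | $440.68 | $2,793.68 | $13,968.42
3 | $13,968.42 | $377.15 | $2,869.11 | $11,476.46
4 | $11,476.46 | $309.86 | $2,946.58 | $8,839.74
5 | $8,839.74 | $238.67 | $3,026.14 | $6,052.27
6 | $6,052.27 | $163.41 | $3,107.84 | $3,107.84
7 | $3,107.84 | $83.91 | $3,191.75 | $0.00

$3,191.75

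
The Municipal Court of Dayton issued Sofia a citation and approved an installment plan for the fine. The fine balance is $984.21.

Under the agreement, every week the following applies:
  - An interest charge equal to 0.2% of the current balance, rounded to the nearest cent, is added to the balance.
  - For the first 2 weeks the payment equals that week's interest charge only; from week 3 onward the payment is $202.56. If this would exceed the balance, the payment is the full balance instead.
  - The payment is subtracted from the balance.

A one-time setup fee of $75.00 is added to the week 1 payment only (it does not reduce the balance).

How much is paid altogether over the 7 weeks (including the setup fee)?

$1,068.98

# | Opening | Interest | Payment | Fee | End bal
1 | $984.21 | $1.97 | $1.97 | $75.00 | $984.21
2 | $984.21 | $1.97 | $1.97 | — | $984.21
3 | $984.21 | $1.97 | $202.56 | — | $783.62
4 | $783.62 | $1.57 | $202.56 | — | $582.63
5 | $582.63 | $1.17 | $202.56 | — | $381.24
6 | $381.24 | $0.76 | $202.56 | — | $179.44
7 | $179.44 | $0.36 | $179.80 | — | $0.00
Total paid: $1,068.98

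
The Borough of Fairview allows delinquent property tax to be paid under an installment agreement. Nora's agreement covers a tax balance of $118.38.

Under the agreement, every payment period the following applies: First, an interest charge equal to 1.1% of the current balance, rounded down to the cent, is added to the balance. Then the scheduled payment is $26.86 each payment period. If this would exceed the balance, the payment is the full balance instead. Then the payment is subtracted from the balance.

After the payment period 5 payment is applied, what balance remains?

$0.00

# | Opening | Interest | Payment | End bal
1 | $118.38 | $1.30 | $26.86 | $92.82
2 | $92.82 | $1.02 | $26.86 | $66.98
3 | $66.98 | $0.73 | $26.86 | $40.85
4 | $40.85 | $0.44 | $26.86 | $14.43
5 | $14.43 | $0.15 | $14.58 | $0.00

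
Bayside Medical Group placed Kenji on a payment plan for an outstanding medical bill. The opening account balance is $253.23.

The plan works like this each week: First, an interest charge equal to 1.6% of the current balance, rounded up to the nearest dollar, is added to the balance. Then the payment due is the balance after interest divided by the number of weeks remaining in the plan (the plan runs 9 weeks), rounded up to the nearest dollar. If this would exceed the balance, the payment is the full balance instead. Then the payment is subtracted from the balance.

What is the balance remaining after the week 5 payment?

$121.23

Week 1: opening $253.23; interest $5.00 → $258.23; payment $29.00; balance $229.23
Week 2: opening $229.23; interest $4.00 → $233.23; payment $30.00; balance $203.23
Week 3: opening $203.23; interest $4.00 → $207.23; payment $30.00; balance $177.23
Week 4: opening $177.23; interest $3.00 → $180.23; payment $31.00; balance $149.23
Week 5: opening $149.23; interest $3.00 → $152.23; payment $31.00; balance $121.23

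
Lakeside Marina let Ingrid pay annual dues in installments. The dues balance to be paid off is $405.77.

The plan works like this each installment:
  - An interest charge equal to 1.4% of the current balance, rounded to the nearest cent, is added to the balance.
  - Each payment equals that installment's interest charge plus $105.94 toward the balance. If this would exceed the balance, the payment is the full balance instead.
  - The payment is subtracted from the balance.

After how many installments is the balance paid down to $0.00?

4

Installment 1: opening $405.77; interest $5.68 → $411.45; payment $111.62; balance $299.83
Installment 2: opening $299.83; interest $4.20 → $304.03; payment $110.14; balance $193.89
Installment 3: opening $193.89; interest $2.71 → $196.60; payment $108.65; balance $87.95
Installment 4: opening $87.95; interest $1.23 → $89.18; payment $89.18; balance $0.00
Balance reaches $0.00 in installment 4.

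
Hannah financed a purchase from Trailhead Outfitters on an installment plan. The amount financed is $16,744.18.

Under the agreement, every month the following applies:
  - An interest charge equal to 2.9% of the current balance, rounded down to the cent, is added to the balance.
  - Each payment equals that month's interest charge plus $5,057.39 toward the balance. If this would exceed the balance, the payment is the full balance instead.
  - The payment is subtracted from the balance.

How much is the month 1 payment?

Month 1: opening $16,744.18; interest $485.58 → $17,229.76; payment $5,542.97; balance $11,686.79

$5,542.97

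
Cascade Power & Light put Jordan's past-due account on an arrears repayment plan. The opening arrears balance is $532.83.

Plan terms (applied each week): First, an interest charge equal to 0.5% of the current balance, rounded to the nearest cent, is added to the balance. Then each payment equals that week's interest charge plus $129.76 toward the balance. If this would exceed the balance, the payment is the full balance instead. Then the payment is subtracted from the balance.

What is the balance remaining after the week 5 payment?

Week 1: $532.83 +$2.66 interest = $535.49; pay $132.42 → $403.07
Week 2: $403.07 +$2.02 interest = $405.09; pay $131.78 → $273.31
Week 3: $273.31 +$1.37 interest = $274.68; pay $131.13 → $143.55
Week 4: $143.55 +$0.72 interest = $144.27; pay $130.48 → $13.79
Week 5: $13.79 +$0.07 interest = $13.86; pay $13.86 → $0.00

$0.00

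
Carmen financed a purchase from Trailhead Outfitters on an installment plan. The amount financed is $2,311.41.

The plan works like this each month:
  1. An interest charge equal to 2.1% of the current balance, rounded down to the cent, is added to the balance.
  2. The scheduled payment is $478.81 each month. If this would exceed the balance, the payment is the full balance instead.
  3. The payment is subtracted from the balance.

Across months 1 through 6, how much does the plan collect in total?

Month 1: opening $2,311.41; interest $48.53 → $2,359.94; payment $478.81; balance $1,881.13
Month 2: opening $1,881.13; interest $39.50 → $1,920.63; payment $478.81; balance $1,441.82
Month 3: opening $1,441.82; interest $30.27 → $1,472.09; payment $478.81; balance $993.28
Month 4: opening $993.28; interest $20.85 → $1,014.13; payment $478.81; balance $535.32
Month 5: opening $535.32; interest $11.24 → $546.56; payment $478.81; balance $67.75
Month 6: opening $67.75; interest $1.42 → $69.17; payment $69.17; balance $0.00
Total paid: $2,463.22

$2,463.22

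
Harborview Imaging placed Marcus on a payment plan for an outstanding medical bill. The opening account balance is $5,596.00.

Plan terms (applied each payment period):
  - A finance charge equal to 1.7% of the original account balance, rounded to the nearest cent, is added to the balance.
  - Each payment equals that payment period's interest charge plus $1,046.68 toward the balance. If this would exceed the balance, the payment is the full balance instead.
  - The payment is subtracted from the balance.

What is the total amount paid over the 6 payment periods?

$6,166.78

# | Opening | Interest | Payment | End bal
1 | $5,596.00 | $95.13 | $1,141.81 | $4,549.32
2 | $4,549.32 | $95.13 | $1,141.81 | $3,502.64
3 | $3,502.64 | $95.13 | $1,141.81 | $2,455.96
4 | $2,455.96 | $95.13 | $1,141.81 | $1,409.28
5 | $1,409.28 | $95.13 | $1,141.81 | $362.60
6 | $362.60 | $95.13 | $457.73 | $0.00
Total paid: $6,166.78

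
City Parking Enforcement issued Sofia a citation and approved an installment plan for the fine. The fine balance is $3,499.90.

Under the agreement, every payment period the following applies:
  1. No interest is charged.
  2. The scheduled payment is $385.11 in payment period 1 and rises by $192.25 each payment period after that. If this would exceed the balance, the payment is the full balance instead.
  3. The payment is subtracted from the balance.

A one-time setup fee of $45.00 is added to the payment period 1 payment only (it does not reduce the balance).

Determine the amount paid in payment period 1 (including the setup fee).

$430.11

Payment period 1: opening $3,499.90; payment $385.11 (+ $45.00 fee); balance $3,114.79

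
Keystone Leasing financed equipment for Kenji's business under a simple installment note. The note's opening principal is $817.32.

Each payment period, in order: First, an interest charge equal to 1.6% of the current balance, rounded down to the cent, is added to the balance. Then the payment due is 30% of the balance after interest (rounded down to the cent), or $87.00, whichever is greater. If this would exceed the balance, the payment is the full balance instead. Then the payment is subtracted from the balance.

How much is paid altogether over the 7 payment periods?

$856.98

Payment period 1: $817.32 +$13.07 interest = $830.39; pay $249.11 → $581.28
Payment period 2: $581.28 +$9.30 interest = $590.58; pay $177.17 → $413.41
Payment period 3: $413.41 +$6.61 interest = $420.02; pay $126.00 → $294.02
Payment period 4: $294.02 +$4.70 interest = $298.72; pay $89.61 → $209.11
Payment period 5: $209.11 +$3.34 interest = $212.45; pay $87.00 → $125.45
Payment period 6: $125.45 +$2.00 interest = $127.45; pay $87.00 → $40.45
Payment period 7: $40.45 +$0.64 interest = $41.09; pay $41.09 → $0.00
Total paid: $856.98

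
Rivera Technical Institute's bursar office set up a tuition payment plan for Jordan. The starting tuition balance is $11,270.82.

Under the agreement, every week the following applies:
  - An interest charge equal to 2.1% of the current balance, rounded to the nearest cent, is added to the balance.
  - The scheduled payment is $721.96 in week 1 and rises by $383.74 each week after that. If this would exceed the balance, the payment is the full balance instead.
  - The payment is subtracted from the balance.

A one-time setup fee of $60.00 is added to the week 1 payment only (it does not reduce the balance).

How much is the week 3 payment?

$1,489.44

# | Opening | Interest | Payment | Fee | End bal
1 | $11,270.82 | $236.69 | $721.96 | $60.00 | $10,785.55
2 | $10,785.55 | $226.50 | $1,105.70 | — | $9,906.35
3 | $9,906.35 | $208.03 | $1,489.44 | — | $8,624.94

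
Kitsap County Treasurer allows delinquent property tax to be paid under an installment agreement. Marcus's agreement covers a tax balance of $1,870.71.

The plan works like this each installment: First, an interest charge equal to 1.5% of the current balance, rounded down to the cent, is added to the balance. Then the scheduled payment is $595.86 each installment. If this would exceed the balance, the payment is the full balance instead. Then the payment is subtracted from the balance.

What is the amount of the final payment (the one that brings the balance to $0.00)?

$143.74

Installment 1: $1,870.71 +$28.06 interest = $1,898.77; pay $595.86 → $1,302.91
Installment 2: $1,302.91 +$19.54 interest = $1,322.45; pay $595.86 → $726.59
Installment 3: $726.59 +$10.89 interest = $737.48; pay $595.86 → $141.62
Installment 4: $141.62 +$2.12 interest = $143.74; pay $143.74 → $0.00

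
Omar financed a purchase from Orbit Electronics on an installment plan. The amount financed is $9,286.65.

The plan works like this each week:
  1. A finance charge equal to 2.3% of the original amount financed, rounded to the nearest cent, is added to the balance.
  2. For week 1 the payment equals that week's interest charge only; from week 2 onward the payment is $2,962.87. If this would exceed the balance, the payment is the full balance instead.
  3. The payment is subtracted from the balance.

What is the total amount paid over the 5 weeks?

$10,354.60

# | Opening | Interest | Payment | End bal
1 | $9,286.65 | $213.59 | $213.59 | $9,286.65
2 | $9,286.65 | $213.59 | $2,962.87 | $6,537.37
3 | $6,537.37 | $213.59 | $2,962.87 | $3,788.09
4 | $3,788.09 | $213.59 | $2,962.87 | $1,038.81
5 | $1,038.81 | $213.59 | $1,252.40 | $0.00
Total paid: $10,354.60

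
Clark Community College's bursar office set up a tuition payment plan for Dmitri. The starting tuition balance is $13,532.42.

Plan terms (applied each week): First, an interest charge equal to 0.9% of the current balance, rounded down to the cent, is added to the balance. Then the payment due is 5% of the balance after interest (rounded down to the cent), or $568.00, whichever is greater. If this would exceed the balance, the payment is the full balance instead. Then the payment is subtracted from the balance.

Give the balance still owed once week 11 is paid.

# | Opening | Interest | Payment | End bal
1 | $13,532.42 | $121.79 | $682.71 | $12,971.50
2 | $12,971.50 | $116.74 | $654.41 | $12,433.83
3 | $12,433.83 | $111.90 | $627.28 | $11,918.45
4 | $11,918.45 | $107.26 | $601.28 | $11,424.43
5 | $11,424.43 | $102.81 | $576.36 | $10,950.88
6 | $10,950.88 | $98.55 | $568.00 | $10,481.43
7 | $10,481.43 | $94.33 | $568.00 | $10,007.76
8 | $10,007.76 | $90.06 | $568.00 | $9,529.82
9 | $9,529.82 | $85.76 | $568.00 | $9,047.58
10 | $9,047.58 | $81.42 | $568.00 | $8,561.00
11 | $8,561.00 | $77.04 | $568.00 | $8,070.04

$8,070.04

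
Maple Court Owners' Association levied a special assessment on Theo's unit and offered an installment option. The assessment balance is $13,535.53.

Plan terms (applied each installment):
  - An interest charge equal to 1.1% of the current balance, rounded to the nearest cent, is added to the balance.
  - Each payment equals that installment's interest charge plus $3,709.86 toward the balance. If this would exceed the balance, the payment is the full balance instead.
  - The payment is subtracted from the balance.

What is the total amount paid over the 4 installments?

$13,886.24

Installment 1: opening $13,535.53; interest $148.89 → $13,684.42; payment $3,858.75; balance $9,825.67
Installment 2: opening $9,825.67; interest $108.08 → $9,933.75; payment $3,817.94; balance $6,115.81
Installment 3: opening $6,115.81; interest $67.27 → $6,183.08; payment $3,777.13; balance $2,405.95
Installment 4: opening $2,405.95; interest $26.47 → $2,432.42; payment $2,432.42; balance $0.00
Total paid: $13,886.24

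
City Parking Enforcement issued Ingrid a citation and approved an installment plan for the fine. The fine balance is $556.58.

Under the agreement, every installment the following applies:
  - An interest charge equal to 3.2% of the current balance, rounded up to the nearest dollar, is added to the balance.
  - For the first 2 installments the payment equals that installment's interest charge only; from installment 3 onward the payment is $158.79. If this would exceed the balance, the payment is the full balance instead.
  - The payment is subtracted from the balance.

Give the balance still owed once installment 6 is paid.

Installment 1: opening $556.58; interest $18.00 → $574.58; payment $18.00; balance $556.58
Installment 2: opening $556.58; interest $18.00 → $574.58; payment $18.00; balance $556.58
Installment 3: opening $556.58; interest $18.00 → $574.58; payment $158.79; balance $415.79
Installment 4: opening $415.79; interest $14.00 → $429.79; payment $158.79; balance $271.00
Installment 5: opening $271.00; interest $9.00 → $280.00; payment $158.79; balance $121.21
Installment 6: opening $121.21; interest $4.00 → $125.21; payment $125.21; balance $0.00

$0.00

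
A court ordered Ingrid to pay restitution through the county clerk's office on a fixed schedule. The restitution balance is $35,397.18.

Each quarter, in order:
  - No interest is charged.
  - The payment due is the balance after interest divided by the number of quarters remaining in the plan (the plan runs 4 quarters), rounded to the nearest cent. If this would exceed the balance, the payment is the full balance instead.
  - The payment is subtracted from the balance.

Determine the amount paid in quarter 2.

$8,849.29

Quarter 1: opening $35,397.18; payment $8,849.30; balance $26,547.88
Quarter 2: opening $26,547.88; payment $8,849.29; balance $17,698.59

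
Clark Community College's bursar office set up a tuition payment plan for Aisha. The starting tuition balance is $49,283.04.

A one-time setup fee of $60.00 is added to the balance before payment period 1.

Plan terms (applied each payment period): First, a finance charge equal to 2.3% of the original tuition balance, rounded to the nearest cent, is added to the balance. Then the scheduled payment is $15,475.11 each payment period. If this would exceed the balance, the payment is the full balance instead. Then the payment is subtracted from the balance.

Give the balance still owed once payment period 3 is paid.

Payment period 1: $49,343.04 +$1,133.51 interest = $50,476.55; pay $15,475.11 → $35,001.44
Payment period 2: $35,001.44 +$1,133.51 interest = $36,134.95; pay $15,475.11 → $20,659.84
Payment period 3: $20,659.84 +$1,133.51 interest = $21,793.35; pay $15,475.11 → $6,318.24

$6,318.24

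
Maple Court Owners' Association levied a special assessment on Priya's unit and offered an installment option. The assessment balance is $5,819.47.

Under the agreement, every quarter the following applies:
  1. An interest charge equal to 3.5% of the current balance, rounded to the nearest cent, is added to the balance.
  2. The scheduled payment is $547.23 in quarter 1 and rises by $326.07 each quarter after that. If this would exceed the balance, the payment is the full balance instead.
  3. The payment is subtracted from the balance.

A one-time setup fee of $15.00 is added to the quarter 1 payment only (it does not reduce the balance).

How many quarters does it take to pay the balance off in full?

Quarter 1: $5,819.47 +$203.68 interest = $6,023.15; pay $547.23 (+ $15.00 fee) → $5,475.92
Quarter 2: $5,475.92 +$191.66 interest = $5,667.58; pay $873.30 → $4,794.28
Quarter 3: $4,794.28 +$167.80 interest = $4,962.08; pay $1,199.37 → $3,762.71
Quarter 4: $3,762.71 +$131.69 interest = $3,894.40; pay $1,525.44 → $2,368.96
Quarter 5: $2,368.96 +$82.91 interest = $2,451.87; pay $1,851.51 → $600.36
Quarter 6: $600.36 +$21.01 interest = $621.37; pay $621.37 → $0.00
Balance reaches $0.00 in quarter 6.

6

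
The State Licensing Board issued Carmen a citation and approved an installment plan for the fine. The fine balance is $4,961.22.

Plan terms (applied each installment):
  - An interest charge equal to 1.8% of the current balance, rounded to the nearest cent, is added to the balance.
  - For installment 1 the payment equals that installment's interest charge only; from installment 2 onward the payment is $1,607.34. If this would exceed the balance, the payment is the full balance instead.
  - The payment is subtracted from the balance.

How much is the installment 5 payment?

$330.48

Installment 1: $4,961.22 +$89.30 interest = $5,050.52; pay $89.30 → $4,961.22
Installment 2: $4,961.22 +$89.30 interest = $5,050.52; pay $1,607.34 → $3,443.18
Installment 3: $3,443.18 +$61.98 interest = $3,505.16; pay $1,607.34 → $1,897.82
Installment 4: $1,897.82 +$34.16 interest = $1,931.98; pay $1,607.34 → $324.64
Installment 5: $324.64 +$5.84 interest = $330.48; pay $330.48 → $0.00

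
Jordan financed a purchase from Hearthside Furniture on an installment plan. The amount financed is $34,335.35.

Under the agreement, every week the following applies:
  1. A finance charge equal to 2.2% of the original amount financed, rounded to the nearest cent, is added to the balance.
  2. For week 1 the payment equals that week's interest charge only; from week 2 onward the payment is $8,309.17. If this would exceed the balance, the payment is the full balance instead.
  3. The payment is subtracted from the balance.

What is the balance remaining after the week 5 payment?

Week 1: opening $34,335.35; interest $755.38 → $35,090.73; payment $755.38; balance $34,335.35
Week 2: opening $34,335.35; interest $755.38 → $35,090.73; payment $8,309.17; balance $26,781.56
Week 3: opening $26,781.56; interest $755.38 → $27,536.94; payment $8,309.17; balance $19,227.77
Week 4: opening $19,227.77; interest $755.38 → $19,983.15; payment $8,309.17; balance $11,673.98
Week 5: opening $11,673.98; interest $755.38 → $12,429.36; payment $8,309.17; balance $4,120.19

$4,120.19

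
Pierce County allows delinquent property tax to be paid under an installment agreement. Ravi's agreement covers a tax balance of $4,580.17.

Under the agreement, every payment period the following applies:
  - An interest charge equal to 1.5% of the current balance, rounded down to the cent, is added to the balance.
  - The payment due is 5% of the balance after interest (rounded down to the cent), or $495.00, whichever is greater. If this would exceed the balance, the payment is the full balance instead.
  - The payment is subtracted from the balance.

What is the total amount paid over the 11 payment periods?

$4,967.82

# | Opening | Interest | Payment | End bal
1 | $4,580.17 | $68.70 | $495.00 | $4,153.87
2 | $4,153.87 | $62.30 | $495.00 | $3,721.17
3 | $3,721.17 | $55.81 | $495.00 | $3,281.98
4 | $3,281.98 | $49.22 | $495.00 | $2,836.20
5 | $2,836.20 | $42.54 | $495.00 | $2,383.74
6 | $2,383.74 | $35.75 | $495.00 | $1,924.49
7 | $1,924.49 | $28.86 | $495.00 | $1,458.35
8 | $1,458.35 | $21.87 | $495.00 | $985.22
9 | $985.22 | $14.77 | $495.00 | $504.99
10 | $504.99 | $7.57 | $495.00 | $17.56
11 | $17.56 | $0.26 | $17.82 | $0.00
Total paid: $4,967.82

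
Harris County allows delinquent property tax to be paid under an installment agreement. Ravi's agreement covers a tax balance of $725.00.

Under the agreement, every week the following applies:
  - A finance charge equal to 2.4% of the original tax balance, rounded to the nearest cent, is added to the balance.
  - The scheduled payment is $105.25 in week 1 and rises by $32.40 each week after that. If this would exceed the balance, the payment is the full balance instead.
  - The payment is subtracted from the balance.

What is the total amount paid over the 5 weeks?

$812.00

# | Opening | Interest | Payment | End bal
1 | $725.00 | $17.40 | $105.25 | $637.15
2 | $637.15 | $17.40 | $137.65 | $516.90
3 | $516.90 | $17.40 | $170.05 | $364.25
4 | $364.25 | $17.40 | $202.45 | $179.20
5 | $179.20 | $17.40 | $196.60 | $0.00
Total paid: $812.00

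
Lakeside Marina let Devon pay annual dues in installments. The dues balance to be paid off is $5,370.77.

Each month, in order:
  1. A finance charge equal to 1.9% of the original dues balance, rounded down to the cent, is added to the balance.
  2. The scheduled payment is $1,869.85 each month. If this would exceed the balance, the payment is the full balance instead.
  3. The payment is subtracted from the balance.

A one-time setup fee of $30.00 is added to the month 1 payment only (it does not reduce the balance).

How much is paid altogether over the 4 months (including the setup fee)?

$5,808.93

Month 1: $5,370.77 +$102.04 interest = $5,472.81; pay $1,869.85 (+ $30.00 fee) → $3,602.96
Month 2: $3,602.96 +$102.04 interest = $3,705.00; pay $1,869.85 → $1,835.15
Month 3: $1,835.15 +$102.04 interest = $1,937.19; pay $1,869.85 → $67.34
Month 4: $67.34 +$102.04 interest = $169.38; pay $169.38 → $0.00
Total paid: $5,808.93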